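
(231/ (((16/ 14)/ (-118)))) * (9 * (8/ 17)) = -1717254/ 17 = -101014.94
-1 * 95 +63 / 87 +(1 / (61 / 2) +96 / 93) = -5111588 / 54839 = -93.21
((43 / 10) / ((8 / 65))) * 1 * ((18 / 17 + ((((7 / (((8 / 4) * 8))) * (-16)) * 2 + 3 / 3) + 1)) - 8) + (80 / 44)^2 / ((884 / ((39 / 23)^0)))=-141567627 / 213928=-661.75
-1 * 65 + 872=807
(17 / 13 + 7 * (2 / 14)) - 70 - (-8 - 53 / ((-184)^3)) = -4834095793 / 80983552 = -59.69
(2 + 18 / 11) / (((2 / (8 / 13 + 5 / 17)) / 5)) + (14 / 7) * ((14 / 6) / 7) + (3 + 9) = 152678 / 7293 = 20.93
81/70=1.16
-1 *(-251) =251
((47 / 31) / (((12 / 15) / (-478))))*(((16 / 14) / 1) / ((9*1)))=-224660 / 1953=-115.03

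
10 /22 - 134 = -1469 /11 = -133.55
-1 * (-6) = 6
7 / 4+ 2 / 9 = 1.97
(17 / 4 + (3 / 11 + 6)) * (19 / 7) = 8797 / 308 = 28.56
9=9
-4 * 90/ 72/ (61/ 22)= -110/ 61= -1.80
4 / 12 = 1 / 3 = 0.33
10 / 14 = 5 / 7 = 0.71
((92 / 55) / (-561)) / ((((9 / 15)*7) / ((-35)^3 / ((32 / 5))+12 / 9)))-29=-75406405 / 3110184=-24.24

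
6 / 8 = 3 / 4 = 0.75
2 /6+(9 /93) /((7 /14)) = 49 /93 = 0.53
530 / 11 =48.18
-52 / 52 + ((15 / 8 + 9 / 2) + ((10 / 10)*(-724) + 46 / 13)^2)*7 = 4912488517 / 1352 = 3633497.42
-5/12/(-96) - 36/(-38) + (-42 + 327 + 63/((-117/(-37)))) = 87034835/284544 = 305.87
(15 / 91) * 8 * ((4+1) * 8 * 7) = 4800 / 13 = 369.23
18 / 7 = 2.57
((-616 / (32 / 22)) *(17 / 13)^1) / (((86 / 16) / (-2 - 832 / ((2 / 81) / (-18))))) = -34933471496 / 559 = -62492793.37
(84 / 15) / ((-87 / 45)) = -84 / 29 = -2.90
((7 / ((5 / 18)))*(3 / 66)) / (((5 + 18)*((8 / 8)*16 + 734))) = 21 / 316250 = 0.00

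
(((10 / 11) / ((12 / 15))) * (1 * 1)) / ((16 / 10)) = 125 / 176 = 0.71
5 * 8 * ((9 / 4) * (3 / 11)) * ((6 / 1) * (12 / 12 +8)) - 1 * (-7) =14657 / 11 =1332.45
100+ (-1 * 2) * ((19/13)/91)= 118262/1183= 99.97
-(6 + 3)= -9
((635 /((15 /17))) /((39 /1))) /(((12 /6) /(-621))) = -148971 /26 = -5729.65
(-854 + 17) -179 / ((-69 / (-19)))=-61154 / 69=-886.29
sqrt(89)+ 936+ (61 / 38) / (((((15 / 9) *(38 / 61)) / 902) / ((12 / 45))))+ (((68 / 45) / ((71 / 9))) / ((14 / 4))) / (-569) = sqrt(89)+ 3338015365926 / 2552206825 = 1317.33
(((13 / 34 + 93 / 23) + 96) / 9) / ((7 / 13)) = 145847 / 7038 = 20.72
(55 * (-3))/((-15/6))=66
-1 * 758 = -758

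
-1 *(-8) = 8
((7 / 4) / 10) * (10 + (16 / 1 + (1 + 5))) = 28 / 5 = 5.60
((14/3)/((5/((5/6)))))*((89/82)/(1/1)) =623/738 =0.84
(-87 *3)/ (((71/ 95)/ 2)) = -49590/ 71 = -698.45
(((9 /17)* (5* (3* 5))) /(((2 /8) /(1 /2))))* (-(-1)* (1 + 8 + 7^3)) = 475200 /17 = 27952.94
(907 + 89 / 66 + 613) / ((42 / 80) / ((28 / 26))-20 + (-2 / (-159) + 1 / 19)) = -4044474520 / 51700231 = -78.23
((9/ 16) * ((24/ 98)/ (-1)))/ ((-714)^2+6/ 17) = -153/ 566213816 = -0.00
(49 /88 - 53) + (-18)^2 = 23897 /88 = 271.56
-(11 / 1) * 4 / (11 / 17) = -68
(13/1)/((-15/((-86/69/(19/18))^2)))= -1153776/954845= -1.21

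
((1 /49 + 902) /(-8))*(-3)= 132597 /392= 338.26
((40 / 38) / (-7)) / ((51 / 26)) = -520 / 6783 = -0.08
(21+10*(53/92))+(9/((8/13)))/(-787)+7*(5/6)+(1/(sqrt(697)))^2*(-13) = 9858039295/302793528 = 32.56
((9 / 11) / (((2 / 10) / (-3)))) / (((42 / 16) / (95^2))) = -3249000 / 77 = -42194.81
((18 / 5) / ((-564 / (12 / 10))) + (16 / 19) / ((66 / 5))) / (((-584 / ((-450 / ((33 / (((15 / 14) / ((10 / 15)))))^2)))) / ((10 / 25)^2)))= 1116639 / 68024982256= 0.00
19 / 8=2.38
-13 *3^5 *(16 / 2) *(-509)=12863448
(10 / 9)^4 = 10000 / 6561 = 1.52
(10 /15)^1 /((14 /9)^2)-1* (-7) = 713 /98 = 7.28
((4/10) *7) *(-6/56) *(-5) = 3/2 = 1.50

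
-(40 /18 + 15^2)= -2045 /9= -227.22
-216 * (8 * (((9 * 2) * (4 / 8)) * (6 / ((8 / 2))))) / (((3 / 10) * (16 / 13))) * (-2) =126360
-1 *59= -59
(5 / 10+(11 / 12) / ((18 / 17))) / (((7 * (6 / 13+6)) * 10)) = 767 / 254016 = 0.00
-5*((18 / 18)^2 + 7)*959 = -38360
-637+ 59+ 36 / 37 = -21350 / 37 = -577.03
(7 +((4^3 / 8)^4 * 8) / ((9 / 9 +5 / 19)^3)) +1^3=439192 / 27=16266.37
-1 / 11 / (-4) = 1 / 44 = 0.02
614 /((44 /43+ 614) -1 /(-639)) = 16870878 /16899037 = 1.00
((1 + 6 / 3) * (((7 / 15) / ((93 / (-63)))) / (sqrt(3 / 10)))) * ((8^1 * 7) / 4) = -686 * sqrt(30) / 155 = -24.24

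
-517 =-517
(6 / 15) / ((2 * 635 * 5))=1 / 15875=0.00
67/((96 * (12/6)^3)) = 67/768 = 0.09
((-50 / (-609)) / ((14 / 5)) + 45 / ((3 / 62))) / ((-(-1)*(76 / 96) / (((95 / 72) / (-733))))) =-19823575 / 9374337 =-2.11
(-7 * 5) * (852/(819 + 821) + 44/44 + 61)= -179431/82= -2188.18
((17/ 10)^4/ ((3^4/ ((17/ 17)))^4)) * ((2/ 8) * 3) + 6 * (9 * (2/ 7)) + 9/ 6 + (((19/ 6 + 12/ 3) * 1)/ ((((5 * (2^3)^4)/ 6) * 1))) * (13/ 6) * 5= 8717466278435441/ 514264826880000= 16.95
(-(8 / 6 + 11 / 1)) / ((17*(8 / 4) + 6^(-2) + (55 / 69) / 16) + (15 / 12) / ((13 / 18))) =-531024 / 1541765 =-0.34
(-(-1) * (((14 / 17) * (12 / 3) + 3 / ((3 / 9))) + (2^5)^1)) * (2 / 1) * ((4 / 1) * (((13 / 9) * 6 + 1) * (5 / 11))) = 291160 / 187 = 1557.01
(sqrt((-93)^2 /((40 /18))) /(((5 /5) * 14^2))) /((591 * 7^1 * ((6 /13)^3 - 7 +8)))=204321 * sqrt(5) /6521952920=0.00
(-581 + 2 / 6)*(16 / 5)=-27872 / 15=-1858.13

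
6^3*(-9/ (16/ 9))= -2187/ 2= -1093.50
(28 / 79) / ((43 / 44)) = 1232 / 3397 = 0.36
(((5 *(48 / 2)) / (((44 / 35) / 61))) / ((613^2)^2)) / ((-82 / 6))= -192150 / 63682255953811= -0.00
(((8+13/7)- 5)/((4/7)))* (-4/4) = -17/2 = -8.50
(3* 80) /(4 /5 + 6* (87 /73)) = 43800 /1451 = 30.19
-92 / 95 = -0.97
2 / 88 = 1 / 44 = 0.02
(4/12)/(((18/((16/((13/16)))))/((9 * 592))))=75776/39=1942.97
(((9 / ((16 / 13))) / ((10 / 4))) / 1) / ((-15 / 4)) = -39 / 50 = -0.78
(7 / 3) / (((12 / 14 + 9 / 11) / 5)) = 2695 / 387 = 6.96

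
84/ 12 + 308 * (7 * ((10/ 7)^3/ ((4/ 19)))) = 29864.14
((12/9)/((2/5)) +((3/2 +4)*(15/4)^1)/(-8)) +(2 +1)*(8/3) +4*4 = 4753/192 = 24.76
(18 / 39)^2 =36 / 169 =0.21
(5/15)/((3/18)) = 2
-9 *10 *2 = -180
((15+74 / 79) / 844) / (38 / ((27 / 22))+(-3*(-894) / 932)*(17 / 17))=7920369 / 14194753654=0.00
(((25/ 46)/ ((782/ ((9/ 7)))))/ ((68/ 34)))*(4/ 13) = 225/ 1636726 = 0.00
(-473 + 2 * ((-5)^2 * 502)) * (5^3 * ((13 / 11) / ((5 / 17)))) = 136064175 / 11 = 12369470.45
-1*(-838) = 838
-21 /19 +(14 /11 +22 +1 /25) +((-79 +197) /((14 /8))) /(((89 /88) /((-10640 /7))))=-329806622818 /3255175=-101317.63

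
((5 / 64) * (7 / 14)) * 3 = 15 / 128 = 0.12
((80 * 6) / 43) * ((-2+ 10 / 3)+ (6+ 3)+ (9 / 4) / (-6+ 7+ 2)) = 5320 / 43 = 123.72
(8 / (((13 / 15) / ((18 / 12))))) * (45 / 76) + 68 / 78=517 / 57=9.07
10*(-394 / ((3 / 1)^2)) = -3940 / 9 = -437.78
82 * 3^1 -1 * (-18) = 264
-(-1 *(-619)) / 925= -619 / 925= -0.67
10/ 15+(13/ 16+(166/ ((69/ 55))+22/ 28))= 1040063/ 7728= 134.58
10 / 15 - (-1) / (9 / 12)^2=22 / 9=2.44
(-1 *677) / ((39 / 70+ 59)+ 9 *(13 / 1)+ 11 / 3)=-142170 / 37847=-3.76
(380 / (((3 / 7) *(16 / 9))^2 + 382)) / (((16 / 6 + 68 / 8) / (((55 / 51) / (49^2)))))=17100 / 428014559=0.00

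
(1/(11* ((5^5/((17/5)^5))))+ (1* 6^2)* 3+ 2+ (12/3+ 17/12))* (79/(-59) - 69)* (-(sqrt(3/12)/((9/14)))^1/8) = 86450670727379/109518750000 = 789.37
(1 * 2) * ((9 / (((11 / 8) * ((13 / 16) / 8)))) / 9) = 2048 / 143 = 14.32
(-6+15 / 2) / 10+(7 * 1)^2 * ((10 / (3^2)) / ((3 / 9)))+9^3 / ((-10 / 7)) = -20809 / 60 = -346.82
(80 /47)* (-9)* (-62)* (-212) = -9463680 /47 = -201354.89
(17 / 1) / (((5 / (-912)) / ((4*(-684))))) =42418944 / 5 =8483788.80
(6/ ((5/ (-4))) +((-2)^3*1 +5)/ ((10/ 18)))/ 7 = -51/ 35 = -1.46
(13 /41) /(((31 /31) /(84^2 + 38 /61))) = 5595902 /2501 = 2237.47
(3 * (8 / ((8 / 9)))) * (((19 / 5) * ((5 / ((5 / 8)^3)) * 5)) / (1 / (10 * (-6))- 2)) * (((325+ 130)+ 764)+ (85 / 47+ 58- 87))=-35310422016 / 5687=-6208971.69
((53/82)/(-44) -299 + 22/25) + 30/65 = -349051537/1172600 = -297.67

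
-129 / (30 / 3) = -129 / 10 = -12.90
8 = 8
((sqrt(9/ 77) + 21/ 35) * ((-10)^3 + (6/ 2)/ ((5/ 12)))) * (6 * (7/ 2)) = -312732/ 25-44676 * sqrt(77)/ 55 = -19637.10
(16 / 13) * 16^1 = 256 / 13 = 19.69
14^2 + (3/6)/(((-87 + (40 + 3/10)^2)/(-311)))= 195.90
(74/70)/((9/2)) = 74/315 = 0.23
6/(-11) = -6/11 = -0.55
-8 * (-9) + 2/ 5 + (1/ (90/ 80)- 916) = -37922/ 45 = -842.71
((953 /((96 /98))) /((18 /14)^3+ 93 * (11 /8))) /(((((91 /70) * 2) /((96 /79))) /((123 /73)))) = 52535992880 /8914576697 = 5.89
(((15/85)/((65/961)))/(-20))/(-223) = 2883/4928300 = 0.00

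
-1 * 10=-10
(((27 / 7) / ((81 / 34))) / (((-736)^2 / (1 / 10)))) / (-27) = -17 / 1535708160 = -0.00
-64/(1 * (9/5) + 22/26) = -24.19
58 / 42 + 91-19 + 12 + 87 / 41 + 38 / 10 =393059 / 4305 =91.30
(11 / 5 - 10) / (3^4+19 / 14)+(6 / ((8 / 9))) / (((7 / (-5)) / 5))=-24.20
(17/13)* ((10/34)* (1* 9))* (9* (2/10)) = 81/13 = 6.23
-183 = -183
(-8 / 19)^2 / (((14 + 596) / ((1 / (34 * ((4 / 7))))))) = 28 / 1871785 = 0.00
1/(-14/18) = -9/7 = -1.29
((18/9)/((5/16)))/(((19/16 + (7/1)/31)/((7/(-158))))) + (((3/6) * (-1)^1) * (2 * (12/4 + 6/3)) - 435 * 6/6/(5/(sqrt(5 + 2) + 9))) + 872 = -146.38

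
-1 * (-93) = 93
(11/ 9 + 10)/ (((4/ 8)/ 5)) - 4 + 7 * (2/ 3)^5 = 26522/ 243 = 109.14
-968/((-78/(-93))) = -15004/13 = -1154.15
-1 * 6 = -6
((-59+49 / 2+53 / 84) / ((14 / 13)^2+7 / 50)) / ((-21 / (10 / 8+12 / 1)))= 637066625 / 38748024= 16.44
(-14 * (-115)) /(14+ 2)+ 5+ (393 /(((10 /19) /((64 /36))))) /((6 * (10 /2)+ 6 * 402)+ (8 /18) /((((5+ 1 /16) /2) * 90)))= 34020611941 /320439496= 106.17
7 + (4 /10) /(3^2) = 317 /45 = 7.04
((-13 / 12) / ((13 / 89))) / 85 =-89 / 1020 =-0.09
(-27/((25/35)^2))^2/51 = 583443/10625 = 54.91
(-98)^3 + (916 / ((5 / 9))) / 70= -164704478 / 175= -941168.45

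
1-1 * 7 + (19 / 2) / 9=-89 / 18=-4.94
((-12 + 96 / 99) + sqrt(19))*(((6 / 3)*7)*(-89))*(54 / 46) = 9758.23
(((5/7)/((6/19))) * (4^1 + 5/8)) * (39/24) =45695/2688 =17.00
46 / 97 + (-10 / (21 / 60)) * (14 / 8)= -4804 / 97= -49.53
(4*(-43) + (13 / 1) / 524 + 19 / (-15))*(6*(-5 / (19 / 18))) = 4923.72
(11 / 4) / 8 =11 / 32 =0.34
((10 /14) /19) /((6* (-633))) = -5 /505134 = -0.00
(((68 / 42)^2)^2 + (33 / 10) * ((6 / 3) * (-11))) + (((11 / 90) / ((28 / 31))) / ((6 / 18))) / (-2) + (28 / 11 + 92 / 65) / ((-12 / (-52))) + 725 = 23146510913 / 34228656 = 676.23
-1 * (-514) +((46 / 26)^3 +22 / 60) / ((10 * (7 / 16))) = 594417158 / 1153425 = 515.35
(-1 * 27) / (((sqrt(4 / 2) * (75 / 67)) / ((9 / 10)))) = -5427 * sqrt(2) / 500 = -15.35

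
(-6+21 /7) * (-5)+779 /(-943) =326 /23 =14.17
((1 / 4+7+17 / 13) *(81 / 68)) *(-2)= -36045 / 1768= -20.39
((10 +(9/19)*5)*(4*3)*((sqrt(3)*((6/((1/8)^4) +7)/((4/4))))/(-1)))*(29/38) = -1005198870*sqrt(3)/361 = -4822868.46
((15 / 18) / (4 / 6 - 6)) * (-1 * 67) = 335 / 32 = 10.47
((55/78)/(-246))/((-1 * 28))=0.00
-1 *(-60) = 60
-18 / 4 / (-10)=9 / 20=0.45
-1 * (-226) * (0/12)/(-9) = 0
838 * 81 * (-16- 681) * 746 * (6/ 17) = -12456699048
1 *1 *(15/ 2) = 15/ 2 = 7.50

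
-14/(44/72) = -252/11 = -22.91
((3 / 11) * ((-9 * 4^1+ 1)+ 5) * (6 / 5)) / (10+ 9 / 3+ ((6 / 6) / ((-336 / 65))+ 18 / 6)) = -36288 / 58421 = -0.62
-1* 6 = -6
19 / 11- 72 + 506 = 4793 / 11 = 435.73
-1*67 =-67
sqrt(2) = 1.41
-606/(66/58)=-5858/11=-532.55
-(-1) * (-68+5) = -63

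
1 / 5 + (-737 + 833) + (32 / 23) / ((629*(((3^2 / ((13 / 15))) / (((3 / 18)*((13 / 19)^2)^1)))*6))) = 610431653897 / 6345443205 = 96.20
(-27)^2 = 729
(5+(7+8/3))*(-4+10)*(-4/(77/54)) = -1728/7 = -246.86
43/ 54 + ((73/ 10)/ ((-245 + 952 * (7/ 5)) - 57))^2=0.80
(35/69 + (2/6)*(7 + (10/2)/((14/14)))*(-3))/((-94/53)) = 42029/6486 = 6.48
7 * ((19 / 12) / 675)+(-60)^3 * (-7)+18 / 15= 12247209853 / 8100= 1512001.22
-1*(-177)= 177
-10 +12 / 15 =-46 / 5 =-9.20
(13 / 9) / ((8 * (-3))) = -13 / 216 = -0.06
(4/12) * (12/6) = 2/3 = 0.67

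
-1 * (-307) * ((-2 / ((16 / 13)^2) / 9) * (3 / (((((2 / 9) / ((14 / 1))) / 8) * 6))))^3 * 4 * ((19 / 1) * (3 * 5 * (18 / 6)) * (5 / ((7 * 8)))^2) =-221718868063875 / 524288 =-422895179.87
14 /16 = 7 /8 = 0.88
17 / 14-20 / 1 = -263 / 14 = -18.79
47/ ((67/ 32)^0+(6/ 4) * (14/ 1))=47/ 22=2.14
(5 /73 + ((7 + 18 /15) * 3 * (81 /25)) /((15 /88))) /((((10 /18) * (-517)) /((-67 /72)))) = 1429594343 /943525000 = 1.52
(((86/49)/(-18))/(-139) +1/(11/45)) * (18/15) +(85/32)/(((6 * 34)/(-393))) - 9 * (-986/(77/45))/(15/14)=696248364023/143848320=4840.16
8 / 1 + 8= 16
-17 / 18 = -0.94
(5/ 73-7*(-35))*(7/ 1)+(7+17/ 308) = 38729469/ 22484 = 1722.53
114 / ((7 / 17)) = 1938 / 7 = 276.86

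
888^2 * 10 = 7885440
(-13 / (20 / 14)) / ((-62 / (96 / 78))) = 28 / 155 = 0.18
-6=-6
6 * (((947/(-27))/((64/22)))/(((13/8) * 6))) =-7.42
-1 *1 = -1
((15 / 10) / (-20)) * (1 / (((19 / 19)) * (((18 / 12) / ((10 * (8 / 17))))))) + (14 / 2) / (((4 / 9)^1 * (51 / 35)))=719 / 68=10.57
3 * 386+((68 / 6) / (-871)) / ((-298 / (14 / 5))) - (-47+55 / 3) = 770022146 / 648895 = 1186.67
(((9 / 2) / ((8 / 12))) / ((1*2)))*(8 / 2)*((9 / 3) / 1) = 81 / 2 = 40.50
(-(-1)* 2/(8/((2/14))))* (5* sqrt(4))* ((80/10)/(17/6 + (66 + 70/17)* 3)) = 408/30443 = 0.01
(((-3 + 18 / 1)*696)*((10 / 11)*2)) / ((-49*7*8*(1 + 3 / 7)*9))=-290 / 539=-0.54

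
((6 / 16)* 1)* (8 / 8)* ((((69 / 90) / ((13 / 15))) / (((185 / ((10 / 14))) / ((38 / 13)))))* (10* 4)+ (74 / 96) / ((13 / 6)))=793257 / 2801344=0.28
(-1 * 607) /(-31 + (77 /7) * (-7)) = 607 /108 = 5.62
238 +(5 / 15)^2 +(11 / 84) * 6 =30101 / 126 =238.90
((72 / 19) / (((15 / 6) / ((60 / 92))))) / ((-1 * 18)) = -24 / 437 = -0.05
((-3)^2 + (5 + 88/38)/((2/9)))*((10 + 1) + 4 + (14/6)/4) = 653.27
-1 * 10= -10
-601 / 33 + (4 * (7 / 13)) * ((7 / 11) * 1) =-7225 / 429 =-16.84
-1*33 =-33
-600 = -600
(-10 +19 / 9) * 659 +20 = -46609 / 9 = -5178.78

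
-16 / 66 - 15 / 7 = -551 / 231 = -2.39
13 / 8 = 1.62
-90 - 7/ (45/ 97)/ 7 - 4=-4327/ 45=-96.16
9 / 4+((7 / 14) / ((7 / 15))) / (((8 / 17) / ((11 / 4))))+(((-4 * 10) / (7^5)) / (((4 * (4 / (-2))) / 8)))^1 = 9157573 / 1075648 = 8.51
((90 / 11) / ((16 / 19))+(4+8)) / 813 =0.03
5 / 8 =0.62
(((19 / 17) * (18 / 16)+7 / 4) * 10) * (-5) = -10225 / 68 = -150.37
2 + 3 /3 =3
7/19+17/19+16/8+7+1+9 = 385/19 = 20.26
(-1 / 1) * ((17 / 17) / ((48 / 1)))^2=-1 / 2304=-0.00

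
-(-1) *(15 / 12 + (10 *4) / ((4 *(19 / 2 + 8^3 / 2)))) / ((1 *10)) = 547 / 4248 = 0.13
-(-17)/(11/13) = 221/11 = 20.09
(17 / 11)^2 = 289 / 121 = 2.39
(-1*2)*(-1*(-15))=-30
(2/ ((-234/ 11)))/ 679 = -11/ 79443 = -0.00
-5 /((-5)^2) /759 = -1 /3795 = -0.00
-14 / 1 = -14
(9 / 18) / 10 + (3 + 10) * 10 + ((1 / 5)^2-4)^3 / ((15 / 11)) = 26409573 / 312500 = 84.51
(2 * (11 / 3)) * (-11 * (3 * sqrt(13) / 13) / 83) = -242 * sqrt(13) / 1079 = -0.81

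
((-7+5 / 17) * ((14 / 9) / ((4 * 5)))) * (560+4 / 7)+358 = 5578 / 85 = 65.62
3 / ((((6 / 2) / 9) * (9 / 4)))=4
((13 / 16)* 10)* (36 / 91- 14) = -110.54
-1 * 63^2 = -3969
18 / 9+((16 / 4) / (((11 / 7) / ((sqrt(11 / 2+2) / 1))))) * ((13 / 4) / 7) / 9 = 13 * sqrt(30) / 198+2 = 2.36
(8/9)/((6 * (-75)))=-4/2025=-0.00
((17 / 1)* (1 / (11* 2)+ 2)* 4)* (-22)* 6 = -18360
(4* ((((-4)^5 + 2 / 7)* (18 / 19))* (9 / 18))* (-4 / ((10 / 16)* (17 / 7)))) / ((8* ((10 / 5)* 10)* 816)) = 10749 / 274550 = 0.04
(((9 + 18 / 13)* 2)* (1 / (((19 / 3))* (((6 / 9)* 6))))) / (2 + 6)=405 / 3952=0.10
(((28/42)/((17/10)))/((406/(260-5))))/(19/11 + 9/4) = 88/1421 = 0.06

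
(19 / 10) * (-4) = -38 / 5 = -7.60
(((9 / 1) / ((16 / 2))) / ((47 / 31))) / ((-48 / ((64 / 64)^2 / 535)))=-93 / 3218560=-0.00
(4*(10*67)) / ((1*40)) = 67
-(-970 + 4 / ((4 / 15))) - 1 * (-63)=1018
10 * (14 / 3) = 140 / 3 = 46.67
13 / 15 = 0.87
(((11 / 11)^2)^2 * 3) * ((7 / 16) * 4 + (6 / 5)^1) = 177 / 20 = 8.85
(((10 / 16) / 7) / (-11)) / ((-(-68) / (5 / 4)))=-0.00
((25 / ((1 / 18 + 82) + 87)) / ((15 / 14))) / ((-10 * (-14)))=3 / 3043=0.00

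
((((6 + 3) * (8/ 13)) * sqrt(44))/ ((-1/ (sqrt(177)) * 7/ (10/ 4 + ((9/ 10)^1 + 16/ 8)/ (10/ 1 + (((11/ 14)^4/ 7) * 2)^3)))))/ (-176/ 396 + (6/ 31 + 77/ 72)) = -1345664124527003286976 * sqrt(1947)/ 249494833058927559285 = -237.99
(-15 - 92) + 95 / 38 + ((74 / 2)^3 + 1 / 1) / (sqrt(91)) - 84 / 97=-20441 / 194 + 50654*sqrt(91) / 91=5204.62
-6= -6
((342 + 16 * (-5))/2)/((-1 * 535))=-131/535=-0.24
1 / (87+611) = 1 / 698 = 0.00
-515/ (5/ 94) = -9682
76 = 76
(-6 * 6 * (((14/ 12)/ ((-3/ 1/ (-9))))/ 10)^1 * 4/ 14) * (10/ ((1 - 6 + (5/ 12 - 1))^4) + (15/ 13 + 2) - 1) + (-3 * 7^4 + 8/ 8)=-7209.79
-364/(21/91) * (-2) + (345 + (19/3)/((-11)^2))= 423466/121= 3499.72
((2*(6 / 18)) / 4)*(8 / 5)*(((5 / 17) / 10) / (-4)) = -1 / 510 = -0.00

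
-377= -377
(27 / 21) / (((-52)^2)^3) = 9 / 138394267648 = 0.00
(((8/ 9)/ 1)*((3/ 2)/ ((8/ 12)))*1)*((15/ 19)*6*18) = 3240/ 19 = 170.53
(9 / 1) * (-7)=-63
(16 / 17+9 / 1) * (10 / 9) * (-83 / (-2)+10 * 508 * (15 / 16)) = 8118760 / 153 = 53063.79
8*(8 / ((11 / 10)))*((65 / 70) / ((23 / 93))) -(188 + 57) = -47015 / 1771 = -26.55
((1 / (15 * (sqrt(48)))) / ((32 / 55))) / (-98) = -11 * sqrt(3) / 112896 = -0.00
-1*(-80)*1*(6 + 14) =1600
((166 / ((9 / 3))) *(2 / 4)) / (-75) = -83 / 225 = -0.37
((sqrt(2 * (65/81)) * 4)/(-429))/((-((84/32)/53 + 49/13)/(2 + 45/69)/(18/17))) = 0.01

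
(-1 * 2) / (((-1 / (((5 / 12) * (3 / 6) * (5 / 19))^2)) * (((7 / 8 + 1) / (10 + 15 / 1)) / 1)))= 3125 / 38988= 0.08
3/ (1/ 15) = 45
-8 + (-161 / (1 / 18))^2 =8398396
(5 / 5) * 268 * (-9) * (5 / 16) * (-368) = 277380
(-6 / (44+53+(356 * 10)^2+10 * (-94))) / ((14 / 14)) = -6 / 12672757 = -0.00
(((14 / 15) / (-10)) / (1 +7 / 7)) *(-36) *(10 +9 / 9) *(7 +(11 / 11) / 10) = 16401 / 125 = 131.21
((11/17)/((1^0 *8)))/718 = 11/97648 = 0.00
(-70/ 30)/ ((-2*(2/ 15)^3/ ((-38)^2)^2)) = 1026277875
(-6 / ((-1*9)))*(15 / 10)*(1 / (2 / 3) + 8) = 9.50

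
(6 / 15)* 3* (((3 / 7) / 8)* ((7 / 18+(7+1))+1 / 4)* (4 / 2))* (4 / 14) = 0.32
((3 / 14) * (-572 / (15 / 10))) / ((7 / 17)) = -9724 / 49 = -198.45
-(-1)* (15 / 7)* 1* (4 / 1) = 60 / 7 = 8.57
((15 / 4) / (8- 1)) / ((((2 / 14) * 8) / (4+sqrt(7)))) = 15 * sqrt(7) / 32+15 / 8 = 3.12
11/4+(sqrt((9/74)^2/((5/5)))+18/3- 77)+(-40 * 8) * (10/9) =-564347/1332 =-423.68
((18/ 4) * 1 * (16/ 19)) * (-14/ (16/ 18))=-1134/ 19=-59.68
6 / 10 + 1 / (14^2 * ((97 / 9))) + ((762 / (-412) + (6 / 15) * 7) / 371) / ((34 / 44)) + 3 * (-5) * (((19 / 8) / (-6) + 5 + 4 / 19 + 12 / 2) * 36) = -244690149335008 / 41903802605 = -5839.33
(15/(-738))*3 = -5/82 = -0.06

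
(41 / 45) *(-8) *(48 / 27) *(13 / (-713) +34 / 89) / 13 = -0.36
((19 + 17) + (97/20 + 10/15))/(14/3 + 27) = 2491/1900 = 1.31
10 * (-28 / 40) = -7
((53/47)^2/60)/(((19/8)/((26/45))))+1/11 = 29937173/311634675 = 0.10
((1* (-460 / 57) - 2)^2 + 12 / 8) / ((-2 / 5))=-3343495 / 12996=-257.27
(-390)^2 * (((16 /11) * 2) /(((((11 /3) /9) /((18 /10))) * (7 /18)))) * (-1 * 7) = -4257826560 /121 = -35188649.26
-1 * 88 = -88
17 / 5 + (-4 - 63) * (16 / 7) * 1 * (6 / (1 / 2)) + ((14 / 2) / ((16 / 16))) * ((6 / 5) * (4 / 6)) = -12801 / 7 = -1828.71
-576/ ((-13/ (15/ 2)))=4320/ 13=332.31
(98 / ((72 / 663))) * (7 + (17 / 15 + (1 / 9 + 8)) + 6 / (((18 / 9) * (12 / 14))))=19243133 / 1080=17817.72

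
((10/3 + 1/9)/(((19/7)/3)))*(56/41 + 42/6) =74431/2337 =31.85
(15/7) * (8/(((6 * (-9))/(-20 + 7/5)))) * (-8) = -992/21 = -47.24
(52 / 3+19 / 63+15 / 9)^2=372.55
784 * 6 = 4704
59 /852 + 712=606683 /852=712.07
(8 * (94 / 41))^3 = 425259008 / 68921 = 6170.24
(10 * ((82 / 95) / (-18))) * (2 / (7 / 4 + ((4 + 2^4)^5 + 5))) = -656 / 2188804617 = -0.00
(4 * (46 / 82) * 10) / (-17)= -1.32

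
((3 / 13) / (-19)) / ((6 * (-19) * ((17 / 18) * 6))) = 3 / 159562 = 0.00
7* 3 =21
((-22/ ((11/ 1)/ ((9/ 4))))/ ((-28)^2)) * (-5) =45/ 1568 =0.03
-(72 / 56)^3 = -729 / 343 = -2.13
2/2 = 1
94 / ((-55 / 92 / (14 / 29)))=-121072 / 1595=-75.91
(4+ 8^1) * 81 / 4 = 243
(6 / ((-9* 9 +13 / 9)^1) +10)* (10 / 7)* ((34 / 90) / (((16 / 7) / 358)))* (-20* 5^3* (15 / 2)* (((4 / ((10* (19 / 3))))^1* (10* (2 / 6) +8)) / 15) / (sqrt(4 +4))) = -265376.19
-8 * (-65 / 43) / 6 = 260 / 129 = 2.02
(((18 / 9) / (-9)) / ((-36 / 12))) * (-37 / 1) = -74 / 27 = -2.74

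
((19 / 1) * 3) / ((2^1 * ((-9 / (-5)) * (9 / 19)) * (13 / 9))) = 1805 / 78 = 23.14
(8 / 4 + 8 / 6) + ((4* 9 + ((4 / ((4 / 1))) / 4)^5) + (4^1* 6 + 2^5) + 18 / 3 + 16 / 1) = 117.33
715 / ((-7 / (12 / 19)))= -8580 / 133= -64.51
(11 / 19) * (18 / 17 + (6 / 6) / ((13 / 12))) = 4818 / 4199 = 1.15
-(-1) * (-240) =-240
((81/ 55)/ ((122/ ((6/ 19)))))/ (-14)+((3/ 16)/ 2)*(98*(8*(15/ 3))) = 163983891/ 446215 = 367.50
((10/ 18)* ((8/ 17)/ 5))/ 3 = 8/ 459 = 0.02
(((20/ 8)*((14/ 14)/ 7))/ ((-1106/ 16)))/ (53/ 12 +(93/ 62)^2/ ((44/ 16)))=-2640/ 2674861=-0.00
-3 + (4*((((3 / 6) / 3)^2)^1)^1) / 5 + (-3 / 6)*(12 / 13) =-2012 / 585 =-3.44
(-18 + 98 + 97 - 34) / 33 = 13 / 3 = 4.33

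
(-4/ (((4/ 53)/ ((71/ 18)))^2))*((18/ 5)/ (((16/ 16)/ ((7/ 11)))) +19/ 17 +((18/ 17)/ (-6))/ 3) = -410644901/ 11220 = -36599.37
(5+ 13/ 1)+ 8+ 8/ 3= 86/ 3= 28.67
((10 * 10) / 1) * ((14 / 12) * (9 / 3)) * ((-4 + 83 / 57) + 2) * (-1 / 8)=5425 / 228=23.79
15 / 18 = 5 / 6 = 0.83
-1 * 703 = -703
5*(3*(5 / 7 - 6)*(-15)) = 8325 / 7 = 1189.29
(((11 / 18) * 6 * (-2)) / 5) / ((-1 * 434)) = 11 / 3255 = 0.00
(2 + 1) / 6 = 1 / 2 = 0.50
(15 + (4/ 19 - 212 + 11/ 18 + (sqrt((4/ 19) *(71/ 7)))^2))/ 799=-464539/ 1912806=-0.24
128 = 128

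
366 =366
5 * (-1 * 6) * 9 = -270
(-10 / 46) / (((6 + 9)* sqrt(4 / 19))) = -sqrt(19) / 138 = -0.03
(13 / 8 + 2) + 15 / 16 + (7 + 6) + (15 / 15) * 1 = 297 / 16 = 18.56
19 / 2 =9.50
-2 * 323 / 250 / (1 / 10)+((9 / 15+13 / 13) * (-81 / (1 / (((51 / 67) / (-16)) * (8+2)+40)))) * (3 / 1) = -25783057 / 1675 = -15392.87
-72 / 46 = -36 / 23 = -1.57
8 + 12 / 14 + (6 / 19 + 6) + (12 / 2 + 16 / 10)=15144 / 665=22.77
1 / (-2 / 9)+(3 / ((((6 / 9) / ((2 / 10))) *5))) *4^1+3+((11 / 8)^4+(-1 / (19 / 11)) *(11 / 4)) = 1.20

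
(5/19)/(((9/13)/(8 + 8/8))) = 65/19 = 3.42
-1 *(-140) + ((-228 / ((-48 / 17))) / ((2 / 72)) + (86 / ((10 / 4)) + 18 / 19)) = 292823 / 95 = 3082.35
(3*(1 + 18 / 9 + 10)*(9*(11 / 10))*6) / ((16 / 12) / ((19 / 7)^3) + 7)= 238343391 / 727055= 327.82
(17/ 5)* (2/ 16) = 17/ 40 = 0.42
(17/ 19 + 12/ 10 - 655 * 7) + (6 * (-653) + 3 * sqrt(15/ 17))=-807586/ 95 + 3 * sqrt(255)/ 17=-8498.09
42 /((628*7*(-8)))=-3 /2512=-0.00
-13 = -13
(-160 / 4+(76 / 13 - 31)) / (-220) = 77 / 260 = 0.30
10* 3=30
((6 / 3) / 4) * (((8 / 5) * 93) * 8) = 2976 / 5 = 595.20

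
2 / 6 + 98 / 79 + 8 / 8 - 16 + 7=-1523 / 237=-6.43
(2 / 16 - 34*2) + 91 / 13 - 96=-1255 / 8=-156.88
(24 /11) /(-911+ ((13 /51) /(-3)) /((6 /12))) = -0.00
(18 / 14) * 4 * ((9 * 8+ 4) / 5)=2736 / 35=78.17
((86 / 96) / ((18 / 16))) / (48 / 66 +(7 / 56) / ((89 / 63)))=168388 / 172503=0.98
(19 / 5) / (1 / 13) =247 / 5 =49.40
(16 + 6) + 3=25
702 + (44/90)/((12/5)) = 37919/54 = 702.20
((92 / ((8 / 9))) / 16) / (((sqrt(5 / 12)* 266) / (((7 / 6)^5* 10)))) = 55223* sqrt(15) / 262656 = 0.81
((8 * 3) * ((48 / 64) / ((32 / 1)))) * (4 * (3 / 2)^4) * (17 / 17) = 729 / 64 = 11.39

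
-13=-13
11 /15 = 0.73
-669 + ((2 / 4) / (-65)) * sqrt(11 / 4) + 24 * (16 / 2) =-477 - sqrt(11) / 260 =-477.01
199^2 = 39601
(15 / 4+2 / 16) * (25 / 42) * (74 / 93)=925 / 504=1.84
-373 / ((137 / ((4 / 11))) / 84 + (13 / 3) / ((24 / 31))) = -375984 / 10163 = -37.00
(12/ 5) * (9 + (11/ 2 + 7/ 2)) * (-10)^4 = 432000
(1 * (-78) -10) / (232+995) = -88 / 1227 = -0.07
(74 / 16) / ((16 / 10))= 2.89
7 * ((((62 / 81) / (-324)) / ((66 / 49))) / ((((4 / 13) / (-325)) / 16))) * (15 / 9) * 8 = 1796977000 / 649539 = 2766.54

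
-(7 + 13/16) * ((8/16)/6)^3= -125/27648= -0.00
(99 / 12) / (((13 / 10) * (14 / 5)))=825 / 364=2.27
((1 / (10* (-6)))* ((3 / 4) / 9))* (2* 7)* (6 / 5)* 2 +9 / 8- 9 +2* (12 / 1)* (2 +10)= 168047 / 600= 280.08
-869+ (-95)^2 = 8156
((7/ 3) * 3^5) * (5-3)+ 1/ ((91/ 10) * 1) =103204/ 91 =1134.11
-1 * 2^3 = -8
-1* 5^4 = -625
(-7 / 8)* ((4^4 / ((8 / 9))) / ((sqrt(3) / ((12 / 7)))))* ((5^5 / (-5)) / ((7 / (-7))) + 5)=-90720* sqrt(3)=-157131.65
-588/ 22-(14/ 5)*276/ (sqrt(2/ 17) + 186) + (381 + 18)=1932*sqrt(34)/ 1470325 + 5953782051/ 16173575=368.13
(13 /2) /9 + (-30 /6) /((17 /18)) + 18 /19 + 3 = -3631 /5814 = -0.62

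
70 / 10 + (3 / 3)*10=17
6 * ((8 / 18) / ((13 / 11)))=88 / 39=2.26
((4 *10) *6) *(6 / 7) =1440 / 7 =205.71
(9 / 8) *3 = 27 / 8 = 3.38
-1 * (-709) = 709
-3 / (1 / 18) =-54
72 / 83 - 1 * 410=-33958 / 83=-409.13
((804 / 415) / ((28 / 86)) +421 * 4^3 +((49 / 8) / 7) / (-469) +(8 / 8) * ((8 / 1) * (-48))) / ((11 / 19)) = 785940836629 / 17127880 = 45886.64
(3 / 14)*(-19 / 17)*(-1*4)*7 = 114 / 17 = 6.71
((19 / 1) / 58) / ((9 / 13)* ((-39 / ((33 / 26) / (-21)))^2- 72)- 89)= 29887 / 26286529798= 0.00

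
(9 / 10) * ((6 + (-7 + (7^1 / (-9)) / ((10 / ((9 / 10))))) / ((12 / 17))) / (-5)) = 14457 / 20000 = 0.72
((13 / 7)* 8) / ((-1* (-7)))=104 / 49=2.12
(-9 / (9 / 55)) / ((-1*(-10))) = -5.50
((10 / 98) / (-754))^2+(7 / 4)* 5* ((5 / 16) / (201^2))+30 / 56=472753830184255 / 882362310613056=0.54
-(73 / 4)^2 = -5329 / 16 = -333.06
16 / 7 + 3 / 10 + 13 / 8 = 1179 / 280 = 4.21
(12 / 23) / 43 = 0.01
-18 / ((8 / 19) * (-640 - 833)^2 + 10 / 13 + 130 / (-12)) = -26676 / 1353895981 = -0.00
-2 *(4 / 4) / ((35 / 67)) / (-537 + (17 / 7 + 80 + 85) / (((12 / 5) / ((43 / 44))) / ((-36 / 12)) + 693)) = 19941746 / 2795793205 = 0.01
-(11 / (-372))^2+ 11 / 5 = 1521619 / 691920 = 2.20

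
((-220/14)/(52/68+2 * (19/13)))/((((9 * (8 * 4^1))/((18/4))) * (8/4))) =-2431/73024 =-0.03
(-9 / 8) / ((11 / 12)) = -27 / 22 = -1.23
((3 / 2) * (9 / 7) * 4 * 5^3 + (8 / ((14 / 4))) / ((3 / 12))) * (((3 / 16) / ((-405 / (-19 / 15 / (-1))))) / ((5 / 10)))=-64733 / 56700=-1.14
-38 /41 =-0.93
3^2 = 9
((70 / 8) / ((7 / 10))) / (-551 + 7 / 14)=-0.02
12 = 12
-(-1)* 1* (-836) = -836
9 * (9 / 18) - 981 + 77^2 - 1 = 9903 / 2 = 4951.50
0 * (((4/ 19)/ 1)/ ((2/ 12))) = 0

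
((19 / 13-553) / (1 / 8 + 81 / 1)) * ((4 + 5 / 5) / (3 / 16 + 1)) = -4588800 / 160303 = -28.63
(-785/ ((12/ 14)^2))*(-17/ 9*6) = 653905/ 54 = 12109.35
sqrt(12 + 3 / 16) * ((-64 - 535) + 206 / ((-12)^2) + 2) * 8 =-42881 * sqrt(195) / 36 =-16633.35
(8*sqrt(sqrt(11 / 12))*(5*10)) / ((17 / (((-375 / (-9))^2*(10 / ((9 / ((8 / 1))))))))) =250000000*11^(1 / 4)*sqrt(2)*3^(3 / 4) / 4131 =355294.86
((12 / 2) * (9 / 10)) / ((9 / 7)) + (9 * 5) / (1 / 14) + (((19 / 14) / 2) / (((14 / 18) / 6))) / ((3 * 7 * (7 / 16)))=7620411 / 12005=634.77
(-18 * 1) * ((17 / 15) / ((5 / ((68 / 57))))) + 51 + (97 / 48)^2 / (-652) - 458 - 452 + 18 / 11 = -6767732048681 / 7849036800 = -862.24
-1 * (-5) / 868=0.01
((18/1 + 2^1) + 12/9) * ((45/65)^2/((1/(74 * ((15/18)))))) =106560/169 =630.53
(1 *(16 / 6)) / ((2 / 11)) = 44 / 3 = 14.67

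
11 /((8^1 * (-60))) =-11 /480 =-0.02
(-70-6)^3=-438976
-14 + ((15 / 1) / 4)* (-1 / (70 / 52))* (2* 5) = -293 / 7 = -41.86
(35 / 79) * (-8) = -280 / 79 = -3.54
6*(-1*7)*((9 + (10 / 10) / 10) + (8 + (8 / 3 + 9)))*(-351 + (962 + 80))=-4174331 / 5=-834866.20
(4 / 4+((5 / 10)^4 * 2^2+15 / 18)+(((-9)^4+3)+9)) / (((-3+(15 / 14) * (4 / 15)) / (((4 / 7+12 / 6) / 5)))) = -236703 / 190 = -1245.81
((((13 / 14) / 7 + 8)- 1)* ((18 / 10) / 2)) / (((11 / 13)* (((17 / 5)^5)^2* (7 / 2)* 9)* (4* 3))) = 5916015625 / 60850759891152616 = 0.00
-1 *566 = -566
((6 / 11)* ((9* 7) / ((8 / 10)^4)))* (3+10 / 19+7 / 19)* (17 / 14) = 10614375 / 26752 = 396.77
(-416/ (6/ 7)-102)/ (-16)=36.71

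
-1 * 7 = -7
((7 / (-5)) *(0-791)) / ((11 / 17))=1711.44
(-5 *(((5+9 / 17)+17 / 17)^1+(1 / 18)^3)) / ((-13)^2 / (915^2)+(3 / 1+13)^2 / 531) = -67.69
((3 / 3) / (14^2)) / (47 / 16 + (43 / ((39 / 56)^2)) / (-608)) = 115596 / 63250621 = 0.00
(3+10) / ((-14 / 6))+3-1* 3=-39 / 7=-5.57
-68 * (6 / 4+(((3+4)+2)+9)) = -1326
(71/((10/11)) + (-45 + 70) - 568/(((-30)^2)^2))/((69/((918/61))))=177459668/7891875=22.49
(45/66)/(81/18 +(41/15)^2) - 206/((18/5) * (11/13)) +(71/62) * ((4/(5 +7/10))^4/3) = -3925329205954430/58173076466901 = -67.48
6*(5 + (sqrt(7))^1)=6*sqrt(7) + 30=45.87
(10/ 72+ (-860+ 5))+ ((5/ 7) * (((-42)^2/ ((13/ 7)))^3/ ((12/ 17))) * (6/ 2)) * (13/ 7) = 29393759788145/ 6084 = 4831321464.19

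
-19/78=-0.24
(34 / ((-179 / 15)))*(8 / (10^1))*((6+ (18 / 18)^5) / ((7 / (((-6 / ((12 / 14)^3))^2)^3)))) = -27683031164477633 / 16235168256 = -1705127.46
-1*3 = -3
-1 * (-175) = 175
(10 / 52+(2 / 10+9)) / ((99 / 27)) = 333 / 130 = 2.56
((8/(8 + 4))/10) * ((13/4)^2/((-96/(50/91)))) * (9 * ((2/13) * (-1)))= 5/896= 0.01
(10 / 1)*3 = 30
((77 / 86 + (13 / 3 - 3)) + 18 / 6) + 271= 71267 / 258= 276.23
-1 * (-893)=893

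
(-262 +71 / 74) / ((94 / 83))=-34113 / 148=-230.49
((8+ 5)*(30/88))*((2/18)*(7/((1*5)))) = 91/132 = 0.69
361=361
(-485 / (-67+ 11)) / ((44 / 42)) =1455 / 176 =8.27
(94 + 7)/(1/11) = 1111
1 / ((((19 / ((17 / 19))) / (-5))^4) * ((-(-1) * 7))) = 0.00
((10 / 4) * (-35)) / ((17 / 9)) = -1575 / 34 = -46.32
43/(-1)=-43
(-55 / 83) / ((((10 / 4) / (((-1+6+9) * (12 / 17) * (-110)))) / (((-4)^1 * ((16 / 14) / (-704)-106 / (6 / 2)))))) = 57463120 / 1411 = 40725.10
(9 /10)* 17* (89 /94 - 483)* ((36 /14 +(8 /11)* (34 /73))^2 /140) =-463782826792449 /1039496588900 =-446.16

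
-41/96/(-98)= 0.00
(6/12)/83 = 0.01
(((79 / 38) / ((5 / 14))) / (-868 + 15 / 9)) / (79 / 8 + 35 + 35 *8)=-13272 / 641706095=-0.00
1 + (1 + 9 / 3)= 5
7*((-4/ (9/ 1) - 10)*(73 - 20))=-34874/ 9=-3874.89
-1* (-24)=24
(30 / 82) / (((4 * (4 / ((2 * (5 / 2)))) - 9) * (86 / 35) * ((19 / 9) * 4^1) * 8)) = -23625 / 62170432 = -0.00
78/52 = 3/2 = 1.50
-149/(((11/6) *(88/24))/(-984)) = 2639088/121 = 21810.64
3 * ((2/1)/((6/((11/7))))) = 11/7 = 1.57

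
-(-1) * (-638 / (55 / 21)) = -1218 / 5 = -243.60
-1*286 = -286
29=29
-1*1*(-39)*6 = 234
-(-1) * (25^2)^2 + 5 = 390630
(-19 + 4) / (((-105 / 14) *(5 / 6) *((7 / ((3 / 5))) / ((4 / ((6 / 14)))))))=48 / 25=1.92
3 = 3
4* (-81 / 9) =-36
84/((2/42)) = 1764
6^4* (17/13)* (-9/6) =-33048/13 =-2542.15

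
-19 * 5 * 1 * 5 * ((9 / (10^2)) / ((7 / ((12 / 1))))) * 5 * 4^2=-41040 / 7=-5862.86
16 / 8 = 2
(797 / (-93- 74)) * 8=-6376 / 167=-38.18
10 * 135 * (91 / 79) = 122850 / 79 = 1555.06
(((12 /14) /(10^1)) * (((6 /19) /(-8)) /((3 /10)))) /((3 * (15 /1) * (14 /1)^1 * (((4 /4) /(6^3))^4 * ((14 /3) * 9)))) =-30233088 /32585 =-927.82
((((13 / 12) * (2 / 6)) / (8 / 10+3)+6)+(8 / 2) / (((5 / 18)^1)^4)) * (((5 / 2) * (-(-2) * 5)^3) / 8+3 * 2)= 184615315157 / 855000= 215924.35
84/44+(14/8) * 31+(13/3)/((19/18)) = 50381/836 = 60.26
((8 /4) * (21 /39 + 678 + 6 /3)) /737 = 17694 /9581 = 1.85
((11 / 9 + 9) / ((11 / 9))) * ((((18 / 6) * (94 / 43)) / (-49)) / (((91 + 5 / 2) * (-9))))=17296 / 13002297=0.00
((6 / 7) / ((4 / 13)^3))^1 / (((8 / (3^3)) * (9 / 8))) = 19773 / 224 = 88.27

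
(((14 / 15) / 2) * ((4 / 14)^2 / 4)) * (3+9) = 4 / 35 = 0.11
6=6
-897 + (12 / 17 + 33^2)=3276 / 17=192.71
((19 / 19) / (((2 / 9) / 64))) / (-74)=-144 / 37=-3.89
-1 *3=-3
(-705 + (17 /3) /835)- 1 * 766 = -3684838 /2505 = -1470.99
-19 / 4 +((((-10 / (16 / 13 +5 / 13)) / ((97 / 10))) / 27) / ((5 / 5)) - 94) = -21729805 / 219996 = -98.77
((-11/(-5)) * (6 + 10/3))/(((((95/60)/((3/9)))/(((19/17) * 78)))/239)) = 90066.45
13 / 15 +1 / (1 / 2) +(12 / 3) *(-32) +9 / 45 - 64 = -188.93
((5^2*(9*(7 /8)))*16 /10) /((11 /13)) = 372.27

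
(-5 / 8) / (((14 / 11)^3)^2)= -8857805 / 60236288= -0.15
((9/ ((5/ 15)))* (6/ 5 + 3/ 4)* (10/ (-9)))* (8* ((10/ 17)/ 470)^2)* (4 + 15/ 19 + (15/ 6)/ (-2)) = -31473/ 12129619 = -0.00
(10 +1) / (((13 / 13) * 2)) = 11 / 2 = 5.50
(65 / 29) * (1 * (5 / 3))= 325 / 87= 3.74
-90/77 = -1.17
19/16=1.19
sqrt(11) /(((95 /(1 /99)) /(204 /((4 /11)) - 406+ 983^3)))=949862242 * sqrt(11) /9405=334964.03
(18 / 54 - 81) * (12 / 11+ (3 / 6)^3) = -1177 / 12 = -98.08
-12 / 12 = -1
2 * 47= 94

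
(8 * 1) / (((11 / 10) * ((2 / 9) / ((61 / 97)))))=21960 / 1067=20.58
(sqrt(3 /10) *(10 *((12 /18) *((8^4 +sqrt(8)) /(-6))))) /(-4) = sqrt(30) *(sqrt(2) +2048) /18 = 623.62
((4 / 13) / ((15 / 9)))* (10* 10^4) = 18461.54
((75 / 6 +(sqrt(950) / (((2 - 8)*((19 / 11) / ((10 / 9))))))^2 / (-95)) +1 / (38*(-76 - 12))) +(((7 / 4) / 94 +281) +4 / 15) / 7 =4005325289899 / 76192688880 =52.57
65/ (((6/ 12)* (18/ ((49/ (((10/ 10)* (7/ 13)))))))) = 5915/ 9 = 657.22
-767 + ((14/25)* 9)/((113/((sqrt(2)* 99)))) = -767 + 12474* sqrt(2)/2825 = -760.76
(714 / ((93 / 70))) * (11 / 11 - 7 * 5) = -566440 / 31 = -18272.26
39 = 39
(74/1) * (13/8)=481/4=120.25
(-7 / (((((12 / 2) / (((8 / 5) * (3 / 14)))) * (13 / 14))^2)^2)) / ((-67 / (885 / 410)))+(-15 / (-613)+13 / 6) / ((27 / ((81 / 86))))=395195160651737 / 5170124572632500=0.08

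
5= 5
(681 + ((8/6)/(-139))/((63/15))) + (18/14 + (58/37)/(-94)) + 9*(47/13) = 141509630432/197969499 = 714.81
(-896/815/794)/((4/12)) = -1344/323555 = -0.00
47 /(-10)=-47 /10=-4.70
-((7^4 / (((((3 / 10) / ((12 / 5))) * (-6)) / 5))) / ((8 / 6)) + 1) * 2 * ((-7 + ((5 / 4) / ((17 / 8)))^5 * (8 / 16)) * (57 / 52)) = -183288.50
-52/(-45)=52/45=1.16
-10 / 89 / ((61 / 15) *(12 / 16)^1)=-200 / 5429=-0.04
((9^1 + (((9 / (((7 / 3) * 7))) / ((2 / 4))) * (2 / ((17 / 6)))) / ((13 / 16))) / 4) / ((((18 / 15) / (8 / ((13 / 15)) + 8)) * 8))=179715 / 40222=4.47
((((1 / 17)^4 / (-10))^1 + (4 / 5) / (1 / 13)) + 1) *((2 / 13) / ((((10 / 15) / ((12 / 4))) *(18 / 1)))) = 9521393 / 21715460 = 0.44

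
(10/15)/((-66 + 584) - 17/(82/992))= 0.00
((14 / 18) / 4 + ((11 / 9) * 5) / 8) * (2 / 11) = 23 / 132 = 0.17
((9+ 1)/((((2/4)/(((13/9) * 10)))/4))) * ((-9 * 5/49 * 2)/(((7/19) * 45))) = -395200/3087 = -128.02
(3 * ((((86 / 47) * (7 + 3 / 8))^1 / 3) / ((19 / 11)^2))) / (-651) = -0.01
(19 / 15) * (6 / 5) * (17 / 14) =323 / 175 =1.85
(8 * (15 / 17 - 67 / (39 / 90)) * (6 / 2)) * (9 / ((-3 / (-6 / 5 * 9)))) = -26418960 / 221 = -119542.81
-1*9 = -9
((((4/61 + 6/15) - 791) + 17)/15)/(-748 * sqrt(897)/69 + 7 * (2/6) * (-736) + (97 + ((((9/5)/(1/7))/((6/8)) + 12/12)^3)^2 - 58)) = -316013571808537295000/194901168964064874401024237 - 107711269531250 * sqrt(897)/194901168964064874401024237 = -0.00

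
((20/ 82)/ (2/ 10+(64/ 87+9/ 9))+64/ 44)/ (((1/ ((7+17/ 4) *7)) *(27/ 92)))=241581305/ 569613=424.11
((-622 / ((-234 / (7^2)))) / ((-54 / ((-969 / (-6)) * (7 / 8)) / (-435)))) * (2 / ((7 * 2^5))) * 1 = 713718565 / 539136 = 1323.82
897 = 897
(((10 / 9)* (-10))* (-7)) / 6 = 350 / 27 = 12.96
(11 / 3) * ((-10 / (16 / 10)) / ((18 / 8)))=-275 / 27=-10.19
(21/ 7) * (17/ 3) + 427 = 444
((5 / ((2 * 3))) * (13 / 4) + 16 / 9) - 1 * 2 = 179 / 72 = 2.49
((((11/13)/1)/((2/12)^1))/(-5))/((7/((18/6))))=-198/455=-0.44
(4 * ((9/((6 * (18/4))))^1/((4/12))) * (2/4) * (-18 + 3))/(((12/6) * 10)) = -3/2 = -1.50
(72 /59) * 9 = 648 /59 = 10.98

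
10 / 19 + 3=67 / 19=3.53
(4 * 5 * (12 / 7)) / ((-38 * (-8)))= 15 / 133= 0.11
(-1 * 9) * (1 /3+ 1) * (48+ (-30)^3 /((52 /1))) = 73512 /13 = 5654.77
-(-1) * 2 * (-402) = -804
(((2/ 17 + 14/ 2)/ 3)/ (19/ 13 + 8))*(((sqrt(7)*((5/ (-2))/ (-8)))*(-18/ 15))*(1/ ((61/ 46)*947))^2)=-832117*sqrt(7)/ 13955443940598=-0.00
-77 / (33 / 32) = -224 / 3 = -74.67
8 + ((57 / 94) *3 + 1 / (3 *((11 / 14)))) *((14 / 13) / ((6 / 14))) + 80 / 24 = 1026533 / 60489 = 16.97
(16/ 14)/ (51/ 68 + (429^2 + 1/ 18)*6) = 96/ 92756755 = 0.00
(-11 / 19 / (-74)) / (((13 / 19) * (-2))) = -11 / 1924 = -0.01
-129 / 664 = -0.19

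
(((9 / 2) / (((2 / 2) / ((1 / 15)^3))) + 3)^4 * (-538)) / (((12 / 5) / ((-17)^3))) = 33931341031998319597 / 379687500000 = 89366494.90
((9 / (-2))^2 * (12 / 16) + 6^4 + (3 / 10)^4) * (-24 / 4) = -9833967 / 1250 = -7867.17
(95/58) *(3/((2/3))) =855/116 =7.37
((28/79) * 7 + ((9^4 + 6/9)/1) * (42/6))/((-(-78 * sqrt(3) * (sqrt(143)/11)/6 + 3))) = 119750323/512868 + 141523109 * sqrt(429)/1538604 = 2138.64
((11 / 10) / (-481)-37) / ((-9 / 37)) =59327 / 390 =152.12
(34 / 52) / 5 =17 / 130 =0.13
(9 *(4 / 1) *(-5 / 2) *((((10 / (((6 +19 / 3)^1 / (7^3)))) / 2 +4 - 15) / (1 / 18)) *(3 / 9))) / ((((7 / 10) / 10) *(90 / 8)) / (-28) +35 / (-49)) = 5731084800 / 61531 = 93141.42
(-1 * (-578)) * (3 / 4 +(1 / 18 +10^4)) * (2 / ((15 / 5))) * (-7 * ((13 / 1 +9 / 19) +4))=-241808437444 / 513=-471361476.50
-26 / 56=-13 / 28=-0.46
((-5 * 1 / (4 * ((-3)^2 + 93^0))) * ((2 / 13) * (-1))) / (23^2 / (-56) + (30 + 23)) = 14 / 31707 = 0.00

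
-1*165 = -165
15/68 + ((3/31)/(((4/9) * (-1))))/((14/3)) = 5133/29512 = 0.17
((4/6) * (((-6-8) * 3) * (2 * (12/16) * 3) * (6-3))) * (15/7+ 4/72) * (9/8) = -7479/8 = -934.88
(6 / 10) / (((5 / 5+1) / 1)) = 3 / 10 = 0.30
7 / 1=7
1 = 1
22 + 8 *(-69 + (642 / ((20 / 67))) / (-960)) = -219169 / 400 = -547.92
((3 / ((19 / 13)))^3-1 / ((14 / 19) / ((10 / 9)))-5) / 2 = 924907 / 864234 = 1.07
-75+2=-73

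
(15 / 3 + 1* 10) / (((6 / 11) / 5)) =275 / 2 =137.50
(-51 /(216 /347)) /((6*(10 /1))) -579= -2507179 /4320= -580.37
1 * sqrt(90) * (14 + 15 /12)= 183 * sqrt(10) /4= 144.67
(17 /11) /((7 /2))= 34 /77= 0.44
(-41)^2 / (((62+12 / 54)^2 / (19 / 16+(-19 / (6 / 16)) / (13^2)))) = 326831787 / 847974400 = 0.39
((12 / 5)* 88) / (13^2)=1056 / 845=1.25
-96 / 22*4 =-192 / 11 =-17.45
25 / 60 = 0.42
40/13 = 3.08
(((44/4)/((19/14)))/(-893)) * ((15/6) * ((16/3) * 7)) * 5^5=-134750000/50901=-2647.30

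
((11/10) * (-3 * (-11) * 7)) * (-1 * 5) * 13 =-33033/2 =-16516.50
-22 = -22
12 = 12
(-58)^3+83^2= -188223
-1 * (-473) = 473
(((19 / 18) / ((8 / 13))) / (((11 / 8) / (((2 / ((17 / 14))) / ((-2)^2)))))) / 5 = 1729 / 16830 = 0.10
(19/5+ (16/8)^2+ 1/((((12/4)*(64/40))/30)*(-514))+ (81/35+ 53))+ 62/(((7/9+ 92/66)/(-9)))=-599787217/3094280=-193.84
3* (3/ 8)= 9/ 8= 1.12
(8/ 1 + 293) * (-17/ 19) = -5117/ 19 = -269.32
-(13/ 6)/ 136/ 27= -13/ 22032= -0.00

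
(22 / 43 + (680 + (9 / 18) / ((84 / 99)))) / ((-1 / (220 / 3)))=-30068335 / 602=-49947.40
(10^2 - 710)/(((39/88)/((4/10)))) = -21472/39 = -550.56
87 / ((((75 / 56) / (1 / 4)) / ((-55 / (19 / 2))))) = -8932 / 95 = -94.02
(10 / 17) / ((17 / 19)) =0.66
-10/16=-5/8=-0.62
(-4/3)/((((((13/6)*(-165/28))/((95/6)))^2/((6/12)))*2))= -283024/552123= -0.51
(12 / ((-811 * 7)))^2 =144 / 32228329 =0.00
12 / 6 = 2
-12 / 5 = -2.40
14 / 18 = 7 / 9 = 0.78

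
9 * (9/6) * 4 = 54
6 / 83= 0.07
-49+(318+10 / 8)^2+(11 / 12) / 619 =3026807909 / 29712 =101871.56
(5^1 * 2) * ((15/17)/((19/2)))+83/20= 32809/6460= 5.08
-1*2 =-2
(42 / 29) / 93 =0.02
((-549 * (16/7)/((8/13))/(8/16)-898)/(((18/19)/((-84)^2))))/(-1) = 37063376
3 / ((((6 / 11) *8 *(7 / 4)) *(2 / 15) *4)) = 165 / 224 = 0.74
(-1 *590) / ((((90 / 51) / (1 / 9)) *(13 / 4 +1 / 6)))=-4012 / 369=-10.87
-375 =-375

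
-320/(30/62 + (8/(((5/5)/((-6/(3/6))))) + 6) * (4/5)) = 9920/2217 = 4.47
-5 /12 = -0.42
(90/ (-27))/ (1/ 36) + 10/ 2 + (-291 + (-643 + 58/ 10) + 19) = -5121/ 5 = -1024.20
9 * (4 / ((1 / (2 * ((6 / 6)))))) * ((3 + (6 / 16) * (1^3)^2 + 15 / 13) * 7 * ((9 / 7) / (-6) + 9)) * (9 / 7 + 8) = 2606985 / 14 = 186213.21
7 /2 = 3.50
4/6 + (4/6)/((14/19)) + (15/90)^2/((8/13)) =3259/2016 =1.62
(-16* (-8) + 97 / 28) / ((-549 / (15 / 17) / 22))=-67485 / 14518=-4.65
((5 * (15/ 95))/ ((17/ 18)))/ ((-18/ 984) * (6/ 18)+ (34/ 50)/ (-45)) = -49815000/ 1263899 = -39.41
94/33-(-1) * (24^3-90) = 453316/33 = 13736.85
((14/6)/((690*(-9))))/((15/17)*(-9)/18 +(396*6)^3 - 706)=-119/4248161926575975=-0.00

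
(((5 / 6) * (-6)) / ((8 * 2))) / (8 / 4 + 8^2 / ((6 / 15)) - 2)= -0.00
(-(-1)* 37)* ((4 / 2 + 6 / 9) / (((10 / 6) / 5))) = 296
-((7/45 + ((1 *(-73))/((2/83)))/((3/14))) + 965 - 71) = 595958/45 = 13243.51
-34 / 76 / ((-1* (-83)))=-0.01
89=89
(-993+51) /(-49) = 942 /49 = 19.22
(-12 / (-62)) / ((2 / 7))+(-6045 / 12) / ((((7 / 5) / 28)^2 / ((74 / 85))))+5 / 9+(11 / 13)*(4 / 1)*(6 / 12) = -10816259030 / 61659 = -175420.60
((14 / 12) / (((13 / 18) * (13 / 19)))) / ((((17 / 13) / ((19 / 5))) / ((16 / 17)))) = 121296 / 18785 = 6.46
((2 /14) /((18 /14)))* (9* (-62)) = -62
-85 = -85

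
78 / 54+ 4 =5.44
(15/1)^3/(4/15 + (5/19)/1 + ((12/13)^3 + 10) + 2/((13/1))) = 2113239375/7182007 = 294.24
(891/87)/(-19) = -297/551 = -0.54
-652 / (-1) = 652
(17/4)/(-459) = -0.01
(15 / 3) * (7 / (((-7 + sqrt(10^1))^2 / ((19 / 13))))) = 3.47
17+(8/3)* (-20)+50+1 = 44/3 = 14.67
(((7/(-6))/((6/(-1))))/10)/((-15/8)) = -7/675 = -0.01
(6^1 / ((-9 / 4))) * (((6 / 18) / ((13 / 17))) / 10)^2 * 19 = -0.10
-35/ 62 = -0.56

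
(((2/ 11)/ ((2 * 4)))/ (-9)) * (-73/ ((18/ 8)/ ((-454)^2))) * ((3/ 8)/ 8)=3761617/ 4752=791.59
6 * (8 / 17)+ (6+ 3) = 201 / 17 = 11.82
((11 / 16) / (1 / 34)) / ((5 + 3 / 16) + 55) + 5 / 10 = 1711 / 1926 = 0.89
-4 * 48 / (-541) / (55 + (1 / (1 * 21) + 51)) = 4032 / 1204807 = 0.00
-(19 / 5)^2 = -14.44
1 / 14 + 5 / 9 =79 / 126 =0.63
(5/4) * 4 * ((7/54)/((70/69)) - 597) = -107437/36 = -2984.36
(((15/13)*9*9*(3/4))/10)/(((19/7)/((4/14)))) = 729/988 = 0.74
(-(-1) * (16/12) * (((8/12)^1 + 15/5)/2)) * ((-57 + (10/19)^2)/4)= -225247/6498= -34.66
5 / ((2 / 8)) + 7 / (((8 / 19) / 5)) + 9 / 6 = 837 / 8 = 104.62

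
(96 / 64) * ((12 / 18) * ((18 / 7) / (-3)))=-6 / 7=-0.86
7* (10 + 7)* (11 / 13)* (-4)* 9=-47124 / 13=-3624.92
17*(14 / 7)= 34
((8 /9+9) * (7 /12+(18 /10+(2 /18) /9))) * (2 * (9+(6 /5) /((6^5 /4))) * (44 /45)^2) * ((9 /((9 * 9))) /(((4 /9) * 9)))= 609405444109 /53808401250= 11.33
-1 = -1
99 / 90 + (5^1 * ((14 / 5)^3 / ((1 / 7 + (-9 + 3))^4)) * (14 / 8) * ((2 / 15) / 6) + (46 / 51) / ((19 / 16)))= 1.86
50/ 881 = 0.06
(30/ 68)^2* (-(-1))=225/ 1156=0.19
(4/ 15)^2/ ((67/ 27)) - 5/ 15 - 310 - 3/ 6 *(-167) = -2279387/ 10050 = -226.80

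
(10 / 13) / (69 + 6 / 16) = 16 / 1443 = 0.01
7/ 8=0.88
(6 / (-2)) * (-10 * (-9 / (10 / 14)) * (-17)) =6426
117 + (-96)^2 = 9333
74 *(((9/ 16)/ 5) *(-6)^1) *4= -999/ 5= -199.80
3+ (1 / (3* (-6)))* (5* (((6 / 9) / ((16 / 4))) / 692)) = 224203 / 74736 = 3.00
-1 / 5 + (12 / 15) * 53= 42.20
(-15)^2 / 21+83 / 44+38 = 15585 / 308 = 50.60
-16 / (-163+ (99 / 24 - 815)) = 128 / 7791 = 0.02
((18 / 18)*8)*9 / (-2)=-36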